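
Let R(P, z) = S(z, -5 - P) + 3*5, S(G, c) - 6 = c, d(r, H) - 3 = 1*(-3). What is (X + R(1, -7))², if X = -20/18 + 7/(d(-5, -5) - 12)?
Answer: 229441/1296 ≈ 177.04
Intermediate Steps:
d(r, H) = 0 (d(r, H) = 3 + 1*(-3) = 3 - 3 = 0)
S(G, c) = 6 + c
R(P, z) = 16 - P (R(P, z) = (6 + (-5 - P)) + 3*5 = (1 - P) + 15 = 16 - P)
X = -61/36 (X = -20/18 + 7/(0 - 12) = -20*1/18 + 7/(-12) = -10/9 + 7*(-1/12) = -10/9 - 7/12 = -61/36 ≈ -1.6944)
(X + R(1, -7))² = (-61/36 + (16 - 1*1))² = (-61/36 + (16 - 1))² = (-61/36 + 15)² = (479/36)² = 229441/1296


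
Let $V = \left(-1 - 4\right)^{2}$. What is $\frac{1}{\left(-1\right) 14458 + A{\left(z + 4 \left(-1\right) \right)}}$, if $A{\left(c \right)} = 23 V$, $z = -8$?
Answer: $- \frac{1}{13883} \approx -7.2031 \cdot 10^{-5}$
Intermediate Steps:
$V = 25$ ($V = \left(-5\right)^{2} = 25$)
$A{\left(c \right)} = 575$ ($A{\left(c \right)} = 23 \cdot 25 = 575$)
$\frac{1}{\left(-1\right) 14458 + A{\left(z + 4 \left(-1\right) \right)}} = \frac{1}{\left(-1\right) 14458 + 575} = \frac{1}{-14458 + 575} = \frac{1}{-13883} = - \frac{1}{13883}$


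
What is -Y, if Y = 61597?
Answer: -61597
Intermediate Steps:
-Y = -1*61597 = -61597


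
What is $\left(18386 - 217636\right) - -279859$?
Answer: $80609$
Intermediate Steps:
$\left(18386 - 217636\right) - -279859 = \left(18386 - 217636\right) + 279859 = -199250 + 279859 = 80609$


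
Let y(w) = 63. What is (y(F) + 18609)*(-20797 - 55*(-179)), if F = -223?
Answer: -204495744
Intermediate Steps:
(y(F) + 18609)*(-20797 - 55*(-179)) = (63 + 18609)*(-20797 - 55*(-179)) = 18672*(-20797 + 9845) = 18672*(-10952) = -204495744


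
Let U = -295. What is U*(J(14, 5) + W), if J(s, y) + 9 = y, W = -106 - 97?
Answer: 61065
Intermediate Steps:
W = -203
J(s, y) = -9 + y
U*(J(14, 5) + W) = -295*((-9 + 5) - 203) = -295*(-4 - 203) = -295*(-207) = 61065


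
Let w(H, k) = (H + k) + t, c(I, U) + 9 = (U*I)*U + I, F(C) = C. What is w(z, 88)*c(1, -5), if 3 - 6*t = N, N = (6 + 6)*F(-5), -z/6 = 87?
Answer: -14399/2 ≈ -7199.5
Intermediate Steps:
z = -522 (z = -6*87 = -522)
N = -60 (N = (6 + 6)*(-5) = 12*(-5) = -60)
t = 21/2 (t = ½ - ⅙*(-60) = ½ + 10 = 21/2 ≈ 10.500)
c(I, U) = -9 + I + I*U² (c(I, U) = -9 + ((U*I)*U + I) = -9 + ((I*U)*U + I) = -9 + (I*U² + I) = -9 + (I + I*U²) = -9 + I + I*U²)
w(H, k) = 21/2 + H + k (w(H, k) = (H + k) + 21/2 = 21/2 + H + k)
w(z, 88)*c(1, -5) = (21/2 - 522 + 88)*(-9 + 1 + 1*(-5)²) = -847*(-9 + 1 + 1*25)/2 = -847*(-9 + 1 + 25)/2 = -847/2*17 = -14399/2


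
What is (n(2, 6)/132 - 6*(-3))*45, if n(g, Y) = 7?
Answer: 35745/44 ≈ 812.39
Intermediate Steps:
(n(2, 6)/132 - 6*(-3))*45 = (7/132 - 6*(-3))*45 = (7*(1/132) + 18)*45 = (7/132 + 18)*45 = (2383/132)*45 = 35745/44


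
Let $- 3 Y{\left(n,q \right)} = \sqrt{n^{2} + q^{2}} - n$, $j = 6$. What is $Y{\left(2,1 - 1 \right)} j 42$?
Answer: $0$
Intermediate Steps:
$Y{\left(n,q \right)} = - \frac{\sqrt{n^{2} + q^{2}}}{3} + \frac{n}{3}$ ($Y{\left(n,q \right)} = - \frac{\sqrt{n^{2} + q^{2}} - n}{3} = - \frac{\sqrt{n^{2} + q^{2}}}{3} + \frac{n}{3}$)
$Y{\left(2,1 - 1 \right)} j 42 = \left(- \frac{\sqrt{2^{2} + \left(1 - 1\right)^{2}}}{3} + \frac{1}{3} \cdot 2\right) 6 \cdot 42 = \left(- \frac{\sqrt{4 + \left(1 - 1\right)^{2}}}{3} + \frac{2}{3}\right) 6 \cdot 42 = \left(- \frac{\sqrt{4 + 0^{2}}}{3} + \frac{2}{3}\right) 6 \cdot 42 = \left(- \frac{\sqrt{4 + 0}}{3} + \frac{2}{3}\right) 6 \cdot 42 = \left(- \frac{\sqrt{4}}{3} + \frac{2}{3}\right) 6 \cdot 42 = \left(\left(- \frac{1}{3}\right) 2 + \frac{2}{3}\right) 6 \cdot 42 = \left(- \frac{2}{3} + \frac{2}{3}\right) 6 \cdot 42 = 0 \cdot 6 \cdot 42 = 0 \cdot 42 = 0$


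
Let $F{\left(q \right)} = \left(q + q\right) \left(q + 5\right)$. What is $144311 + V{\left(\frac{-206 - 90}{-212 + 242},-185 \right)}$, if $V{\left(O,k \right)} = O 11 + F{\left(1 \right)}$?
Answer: $\frac{2163217}{15} \approx 1.4421 \cdot 10^{5}$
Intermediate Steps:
$F{\left(q \right)} = 2 q \left(5 + q\right)$
$V{\left(O,k \right)} = 12 + 11 O$ ($V{\left(O,k \right)} = O 11 + 2 \cdot 1 \left(5 + 1\right) = 11 O + 2 \cdot 1 \cdot 6 = 11 O + 12 = 12 + 11 O$)
$144311 + V{\left(\frac{-206 - 90}{-212 + 242},-185 \right)} = 144311 + \left(12 + 11 \frac{-206 - 90}{-212 + 242}\right) = 144311 + \left(12 + 11 \left(- \frac{296}{30}\right)\right) = 144311 + \left(12 + 11 \left(\left(-296\right) \frac{1}{30}\right)\right) = 144311 + \left(12 + 11 \left(- \frac{148}{15}\right)\right) = 144311 + \left(12 - \frac{1628}{15}\right) = 144311 - \frac{1448}{15} = \frac{2163217}{15}$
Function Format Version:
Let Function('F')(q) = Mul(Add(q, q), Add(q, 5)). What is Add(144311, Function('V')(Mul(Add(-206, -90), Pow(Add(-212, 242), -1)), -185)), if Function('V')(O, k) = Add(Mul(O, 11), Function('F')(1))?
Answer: Rational(2163217, 15) ≈ 1.4421e+5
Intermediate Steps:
Function('F')(q) = Mul(2, q, Add(5, q)) (Function('F')(q) = Mul(Mul(2, q), Add(5, q)) = Mul(2, q, Add(5, q)))
Function('V')(O, k) = Add(12, Mul(11, O)) (Function('V')(O, k) = Add(Mul(O, 11), Mul(2, 1, Add(5, 1))) = Add(Mul(11, O), Mul(2, 1, 6)) = Add(Mul(11, O), 12) = Add(12, Mul(11, O)))
Add(144311, Function('V')(Mul(Add(-206, -90), Pow(Add(-212, 242), -1)), -185)) = Add(144311, Add(12, Mul(11, Mul(Add(-206, -90), Pow(Add(-212, 242), -1))))) = Add(144311, Add(12, Mul(11, Mul(-296, Pow(30, -1))))) = Add(144311, Add(12, Mul(11, Mul(-296, Rational(1, 30))))) = Add(144311, Add(12, Mul(11, Rational(-148, 15)))) = Add(144311, Add(12, Rational(-1628, 15))) = Add(144311, Rational(-1448, 15)) = Rational(2163217, 15)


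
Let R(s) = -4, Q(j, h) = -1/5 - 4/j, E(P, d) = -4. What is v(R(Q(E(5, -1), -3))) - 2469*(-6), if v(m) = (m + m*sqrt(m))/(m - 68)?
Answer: 266653/18 + I/9 ≈ 14814.0 + 0.11111*I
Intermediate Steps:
Q(j, h) = -1/5 - 4/j (Q(j, h) = -1*1/5 - 4/j = -1/5 - 4/j)
v(m) = (m + m**(3/2))/(-68 + m)
v(R(Q(E(5, -1), -3))) - 2469*(-6) = (-4 + (-4)**(3/2))/(-68 - 4) - 2469*(-6) = (-4 - 8*I)/(-72) - 1*(-14814) = -(-4 - 8*I)/72 + 14814 = (1/18 + I/9) + 14814 = 266653/18 + I/9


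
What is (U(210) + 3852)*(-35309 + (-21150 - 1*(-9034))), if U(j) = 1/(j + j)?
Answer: -2192174555/12 ≈ -1.8268e+8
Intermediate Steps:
U(j) = 1/(2*j)
(U(210) + 3852)*(-35309 + (-21150 - 1*(-9034))) = ((1/2)/210 + 3852)*(-35309 + (-21150 - 1*(-9034))) = ((1/2)*(1/210) + 3852)*(-35309 + (-21150 + 9034)) = (1/420 + 3852)*(-35309 - 12116) = (1617841/420)*(-47425) = -2192174555/12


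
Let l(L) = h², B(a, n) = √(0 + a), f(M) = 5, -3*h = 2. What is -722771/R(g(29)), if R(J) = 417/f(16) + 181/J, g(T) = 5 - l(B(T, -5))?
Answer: -21166865/3606 ≈ -5869.9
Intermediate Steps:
h = -⅔ (h = -⅓*2 = -⅔ ≈ -0.66667)
B(a, n) = √a
l(L) = 4/9 (l(L) = (-⅔)² = 4/9)
g(T) = 41/9 (g(T) = 5 - 1*4/9 = 5 - 4/9 = 41/9)
R(J) = 417/5 + 181/J
-722771/R(g(29)) = -722771/(417/5 + 181/(41/9)) = -722771/(417/5 + 181*(9/41)) = -722771/(417/5 + 1629/41) = -722771/25242/205 = -722771*205/25242 = -21166865/3606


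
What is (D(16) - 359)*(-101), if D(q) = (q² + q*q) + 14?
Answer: -16867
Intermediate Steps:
D(q) = 14 + 2*q² (D(q) = (q² + q²) + 14 = 2*q² + 14 = 14 + 2*q²)
(D(16) - 359)*(-101) = ((14 + 2*16²) - 359)*(-101) = ((14 + 2*256) - 359)*(-101) = ((14 + 512) - 359)*(-101) = (526 - 359)*(-101) = 167*(-101) = -16867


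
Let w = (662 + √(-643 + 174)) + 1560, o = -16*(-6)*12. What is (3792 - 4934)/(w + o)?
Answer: -550444/1626335 + 1142*I*√469/11384345 ≈ -0.33846 + 0.0021724*I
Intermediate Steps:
o = 1152 (o = 96*12 = 1152)
w = 2222 + I*√469 (w = (662 + √(-469)) + 1560 = (662 + I*√469) + 1560 = 2222 + I*√469 ≈ 2222.0 + 21.656*I)
(3792 - 4934)/(w + o) = (3792 - 4934)/((2222 + I*√469) + 1152) = -1142/(3374 + I*√469)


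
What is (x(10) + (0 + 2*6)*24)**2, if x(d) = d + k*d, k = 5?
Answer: 121104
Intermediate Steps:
x(d) = 6*d (x(d) = d + 5*d = 6*d)
(x(10) + (0 + 2*6)*24)**2 = (6*10 + (0 + 2*6)*24)**2 = (60 + (0 + 12)*24)**2 = (60 + 12*24)**2 = (60 + 288)**2 = 348**2 = 121104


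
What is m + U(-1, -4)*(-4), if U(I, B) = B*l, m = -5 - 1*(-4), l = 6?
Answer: 95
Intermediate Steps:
m = -1 (m = -5 + 4 = -1)
U(I, B) = 6*B (U(I, B) = B*6 = 6*B)
m + U(-1, -4)*(-4) = -1 + (6*(-4))*(-4) = -1 - 24*(-4) = -1 + 96 = 95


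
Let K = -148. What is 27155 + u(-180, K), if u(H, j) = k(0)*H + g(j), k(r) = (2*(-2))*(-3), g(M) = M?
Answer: 24847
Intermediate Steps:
k(r) = 12 (k(r) = -4*(-3) = 12)
u(H, j) = j + 12*H (u(H, j) = 12*H + j = j + 12*H)
27155 + u(-180, K) = 27155 + (-148 + 12*(-180)) = 27155 + (-148 - 2160) = 27155 - 2308 = 24847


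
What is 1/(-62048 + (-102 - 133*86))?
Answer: -1/73588 ≈ -1.3589e-5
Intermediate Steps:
1/(-62048 + (-102 - 133*86)) = 1/(-62048 + (-102 - 11438)) = 1/(-62048 - 11540) = 1/(-73588) = -1/73588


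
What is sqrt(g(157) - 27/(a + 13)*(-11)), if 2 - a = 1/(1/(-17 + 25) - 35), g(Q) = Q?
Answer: 2*sqrt(776925163)/4193 ≈ 13.295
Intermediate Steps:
a = 566/279 (a = 2 - 1/(1/(-17 + 25) - 35) = 2 - 1/(1/8 - 35) = 2 - 1/(-279/8) = 2 - 1*(-8/279) = 2 + 8/279 = 566/279 ≈ 2.0287)
sqrt(g(157) - 27/(a + 13)*(-11)) = sqrt(157 - 27/(566/279 + 13)*(-11)) = sqrt(157 - 27/4193/279*(-11)) = sqrt(157 - 27*279/4193*(-11)) = sqrt(157 - 7533/4193*(-11)) = sqrt(157 + 82863/4193) = sqrt(741164/4193) = 2*sqrt(776925163)/4193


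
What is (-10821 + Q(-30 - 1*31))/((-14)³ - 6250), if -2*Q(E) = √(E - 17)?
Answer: 3607/2998 + I*√78/17988 ≈ 1.2031 + 0.00049098*I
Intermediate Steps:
Q(E) = -√(-17 + E)/2 (Q(E) = -√(E - 17)/2 = -√(-17 + E)/2)
(-10821 + Q(-30 - 1*31))/((-14)³ - 6250) = (-10821 - √(-17 + (-30 - 1*31))/2)/((-14)³ - 6250) = (-10821 - √(-17 + (-30 - 31))/2)/(-2744 - 6250) = (-10821 - √(-17 - 61)/2)/(-8994) = (-10821 - I*√78/2)*(-1/8994) = 3607/2998 + I*√78/17988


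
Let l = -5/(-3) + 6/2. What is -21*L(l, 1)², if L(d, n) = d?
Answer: -1372/3 ≈ -457.33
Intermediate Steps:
l = 14/3 (l = -5*(-⅓) + 6*(½) = 5/3 + 3 = 14/3 ≈ 4.6667)
-21*L(l, 1)² = -21*(14/3)² = -21*196/9 = -1372/3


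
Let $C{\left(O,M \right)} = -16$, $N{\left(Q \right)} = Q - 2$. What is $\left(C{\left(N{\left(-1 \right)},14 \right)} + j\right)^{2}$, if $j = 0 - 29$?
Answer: $2025$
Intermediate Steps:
$j = -29$
$N{\left(Q \right)} = -2 + Q$ ($N{\left(Q \right)} = Q - 2 = -2 + Q$)
$\left(C{\left(N{\left(-1 \right)},14 \right)} + j\right)^{2} = \left(-16 - 29\right)^{2} = \left(-45\right)^{2} = 2025$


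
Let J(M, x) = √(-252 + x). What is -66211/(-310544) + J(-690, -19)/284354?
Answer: 66211/310544 + I*√271/284354 ≈ 0.21321 + 5.7893e-5*I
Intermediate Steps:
-66211/(-310544) + J(-690, -19)/284354 = -66211/(-310544) + √(-252 - 19)/284354 = -66211*(-1/310544) + √(-271)*(1/284354) = 66211/310544 + (I*√271)*(1/284354) = 66211/310544 + I*√271/284354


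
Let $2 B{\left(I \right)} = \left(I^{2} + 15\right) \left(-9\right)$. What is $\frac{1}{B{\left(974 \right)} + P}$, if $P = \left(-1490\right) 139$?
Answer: $- \frac{2}{8952439} \approx -2.234 \cdot 10^{-7}$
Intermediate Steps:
$B{\left(I \right)} = - \frac{135}{2} - \frac{9 I^{2}}{2}$ ($B{\left(I \right)} = \frac{\left(I^{2} + 15\right) \left(-9\right)}{2} = \frac{\left(15 + I^{2}\right) \left(-9\right)}{2} = \frac{-135 - 9 I^{2}}{2} = - \frac{135}{2} - \frac{9 I^{2}}{2}$)
$P = -207110$
$\frac{1}{B{\left(974 \right)} + P} = \frac{1}{\left(- \frac{135}{2} - \frac{9 \cdot 974^{2}}{2}\right) - 207110} = \frac{1}{\left(- \frac{135}{2} - 4269042\right) - 207110} = \frac{1}{- \frac{8538219}{2} - 207110} = \frac{1}{- \frac{8952439}{2}} = - \frac{2}{8952439}$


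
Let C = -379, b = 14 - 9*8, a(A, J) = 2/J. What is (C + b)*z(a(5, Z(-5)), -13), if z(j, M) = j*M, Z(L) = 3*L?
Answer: -11362/15 ≈ -757.47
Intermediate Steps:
z(j, M) = M*j
b = -58 (b = 14 - 72 = -58)
(C + b)*z(a(5, Z(-5)), -13) = (-379 - 58)*(-26/(3*(-5))) = -(-5681)*2/(-15) = -(-5681)*2*(-1/15) = -(-5681)*(-2)/15 = -437*26/15 = -11362/15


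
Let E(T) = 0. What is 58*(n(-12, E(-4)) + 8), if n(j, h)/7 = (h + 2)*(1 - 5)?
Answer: -2784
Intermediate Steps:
n(j, h) = -56 - 28*h (n(j, h) = 7*((h + 2)*(1 - 5)) = 7*((2 + h)*(-4)) = 7*(-8 - 4*h) = -56 - 28*h)
58*(n(-12, E(-4)) + 8) = 58*((-56 - 28*0) + 8) = 58*((-56 + 0) + 8) = 58*(-56 + 8) = 58*(-48) = -2784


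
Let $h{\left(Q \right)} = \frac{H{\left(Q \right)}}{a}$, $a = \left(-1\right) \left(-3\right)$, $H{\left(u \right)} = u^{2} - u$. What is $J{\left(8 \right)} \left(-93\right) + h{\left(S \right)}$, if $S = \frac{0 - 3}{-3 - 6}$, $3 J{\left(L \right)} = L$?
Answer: $- \frac{6698}{27} \approx -248.07$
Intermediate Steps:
$J{\left(L \right)} = \frac{L}{3}$
$S = \frac{1}{3}$ ($S = - \frac{3}{-9} = \left(-3\right) \left(- \frac{1}{9}\right) = \frac{1}{3} \approx 0.33333$)
$a = 3$
$h{\left(Q \right)} = \frac{Q \left(-1 + Q\right)}{3}$
$J{\left(8 \right)} \left(-93\right) + h{\left(S \right)} = \frac{1}{3} \cdot 8 \left(-93\right) + \frac{1}{3} \cdot \frac{1}{3} \left(-1 + \frac{1}{3}\right) = \frac{8}{3} \left(-93\right) + \frac{1}{3} \cdot \frac{1}{3} \left(- \frac{2}{3}\right) = -248 - \frac{2}{27} = - \frac{6698}{27}$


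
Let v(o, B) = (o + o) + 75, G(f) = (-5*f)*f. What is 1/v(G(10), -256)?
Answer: -1/925 ≈ -0.0010811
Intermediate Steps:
G(f) = -5*f²
v(o, B) = 75 + 2*o (v(o, B) = 2*o + 75 = 75 + 2*o)
1/v(G(10), -256) = 1/(75 + 2*(-5*10²)) = 1/(75 + 2*(-5*100)) = 1/(75 + 2*(-500)) = 1/(75 - 1000) = 1/(-925) = -1/925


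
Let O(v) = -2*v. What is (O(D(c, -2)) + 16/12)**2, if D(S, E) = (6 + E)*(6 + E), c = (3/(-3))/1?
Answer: 8464/9 ≈ 940.44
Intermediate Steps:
c = -1 (c = (3*(-1/3))*1 = -1*1 = -1)
D(S, E) = (6 + E)**2
(O(D(c, -2)) + 16/12)**2 = (-2*(6 - 2)**2 + 16/12)**2 = (-2*4**2 + 16*(1/12))**2 = (-2*16 + 4/3)**2 = (-32 + 4/3)**2 = (-92/3)**2 = 8464/9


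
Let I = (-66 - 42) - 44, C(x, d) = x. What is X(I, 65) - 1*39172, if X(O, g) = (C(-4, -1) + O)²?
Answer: -14836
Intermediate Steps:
I = -152 (I = -108 - 44 = -152)
X(O, g) = (-4 + O)²
X(I, 65) - 1*39172 = (-4 - 152)² - 1*39172 = (-156)² - 39172 = 24336 - 39172 = -14836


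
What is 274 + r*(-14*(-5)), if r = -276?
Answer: -19046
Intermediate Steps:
274 + r*(-14*(-5)) = 274 - (-3864)*(-5) = 274 - 276*70 = 274 - 19320 = -19046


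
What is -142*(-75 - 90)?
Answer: 23430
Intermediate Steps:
-142*(-75 - 90) = -142*(-165) = 23430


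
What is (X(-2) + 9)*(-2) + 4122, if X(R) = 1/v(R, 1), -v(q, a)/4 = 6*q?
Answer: 98495/24 ≈ 4104.0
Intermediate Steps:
v(q, a) = -24*q
X(R) = -1/(24*R) (X(R) = 1/(-24*R) = -1/(24*R))
(X(-2) + 9)*(-2) + 4122 = (-1/24/(-2) + 9)*(-2) + 4122 = (-1/24*(-½) + 9)*(-2) + 4122 = (1/48 + 9)*(-2) + 4122 = (433/48)*(-2) + 4122 = -433/24 + 4122 = 98495/24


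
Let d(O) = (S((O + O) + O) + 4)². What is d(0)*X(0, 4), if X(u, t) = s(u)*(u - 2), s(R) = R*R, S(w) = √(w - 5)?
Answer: 0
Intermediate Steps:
S(w) = √(-5 + w)
d(O) = (4 + √(-5 + 3*O))² (d(O) = (√(-5 + ((O + O) + O)) + 4)² = (√(-5 + (2*O + O)) + 4)² = (√(-5 + 3*O) + 4)² = (4 + √(-5 + 3*O))²)
s(R) = R²
X(u, t) = u²*(-2 + u) (X(u, t) = u²*(u - 2) = u²*(-2 + u))
d(0)*X(0, 4) = (4 + √(-5 + 3*0))²*(0²*(-2 + 0)) = (4 + √(-5 + 0))²*(0*(-2)) = (4 + √(-5))²*0 = (4 + I*√5)²*0 = 0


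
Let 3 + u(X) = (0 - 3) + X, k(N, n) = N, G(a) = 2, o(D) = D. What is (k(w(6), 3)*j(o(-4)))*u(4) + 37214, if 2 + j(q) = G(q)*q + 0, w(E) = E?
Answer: 37334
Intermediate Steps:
j(q) = -2 + 2*q (j(q) = -2 + (2*q + 0) = -2 + 2*q)
u(X) = -6 + X (u(X) = -3 + ((0 - 3) + X) = -3 + (-3 + X) = -6 + X)
(k(w(6), 3)*j(o(-4)))*u(4) + 37214 = (6*(-2 + 2*(-4)))*(-6 + 4) + 37214 = (6*(-2 - 8))*(-2) + 37214 = (6*(-10))*(-2) + 37214 = -60*(-2) + 37214 = 120 + 37214 = 37334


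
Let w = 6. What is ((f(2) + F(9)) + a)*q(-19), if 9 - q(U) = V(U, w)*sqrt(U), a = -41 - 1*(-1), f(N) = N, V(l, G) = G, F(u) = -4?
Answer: -378 + 252*I*sqrt(19) ≈ -378.0 + 1098.4*I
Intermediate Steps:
a = -40 (a = -41 + 1 = -40)
q(U) = 9 - 6*sqrt(U)
((f(2) + F(9)) + a)*q(-19) = ((2 - 4) - 40)*(9 - 6*I*sqrt(19)) = (-2 - 40)*(9 - 6*I*sqrt(19)) = -42*(9 - 6*I*sqrt(19)) = -378 + 252*I*sqrt(19)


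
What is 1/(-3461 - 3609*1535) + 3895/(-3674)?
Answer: -10567574106/9967975325 ≈ -1.0602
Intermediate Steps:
1/(-3461 - 3609*1535) + 3895/(-3674) = (1/1535)/(-7070) + 3895*(-1/3674) = -1/7070*1/1535 - 3895/3674 = -1/10852450 - 3895/3674 = -10567574106/9967975325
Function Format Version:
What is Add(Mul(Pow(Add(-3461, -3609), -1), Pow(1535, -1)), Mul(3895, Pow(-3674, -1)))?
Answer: Rational(-10567574106, 9967975325) ≈ -1.0602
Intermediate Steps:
Add(Mul(Pow(Add(-3461, -3609), -1), Pow(1535, -1)), Mul(3895, Pow(-3674, -1))) = Add(Mul(Pow(-7070, -1), Rational(1, 1535)), Mul(3895, Rational(-1, 3674))) = Add(Mul(Rational(-1, 7070), Rational(1, 1535)), Rational(-3895, 3674)) = Add(Rational(-1, 10852450), Rational(-3895, 3674)) = Rational(-10567574106, 9967975325)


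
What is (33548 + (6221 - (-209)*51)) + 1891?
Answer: 52319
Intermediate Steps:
(33548 + (6221 - (-209)*51)) + 1891 = (33548 + (6221 - 1*(-10659))) + 1891 = (33548 + (6221 + 10659)) + 1891 = (33548 + 16880) + 1891 = 50428 + 1891 = 52319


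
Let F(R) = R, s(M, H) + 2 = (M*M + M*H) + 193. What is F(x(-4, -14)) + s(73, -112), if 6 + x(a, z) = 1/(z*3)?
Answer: -111805/42 ≈ -2662.0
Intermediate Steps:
x(a, z) = -6 + 1/(3*z) (x(a, z) = -6 + 1/(z*3) = -6 + 1/(3*z))
s(M, H) = 191 + M² + H*M (s(M, H) = -2 + ((M*M + M*H) + 193) = -2 + ((M² + H*M) + 193) = -2 + (193 + M² + H*M) = 191 + M² + H*M)
F(x(-4, -14)) + s(73, -112) = (-6 + (⅓)/(-14)) + (191 + 73² - 112*73) = (-6 + (⅓)*(-1/14)) + (191 + 5329 - 8176) = (-6 - 1/42) - 2656 = -253/42 - 2656 = -111805/42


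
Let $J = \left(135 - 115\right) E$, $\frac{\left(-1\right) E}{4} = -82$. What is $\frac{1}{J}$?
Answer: $\frac{1}{6560} \approx 0.00015244$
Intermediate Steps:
$E = 328$ ($E = \left(-4\right) \left(-82\right) = 328$)
$J = 6560$ ($J = \left(135 - 115\right) 328 = 20 \cdot 328 = 6560$)
$\frac{1}{J} = \frac{1}{6560}$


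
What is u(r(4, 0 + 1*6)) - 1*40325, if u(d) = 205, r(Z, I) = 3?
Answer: -40120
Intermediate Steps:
u(r(4, 0 + 1*6)) - 1*40325 = 205 - 1*40325 = 205 - 40325 = -40120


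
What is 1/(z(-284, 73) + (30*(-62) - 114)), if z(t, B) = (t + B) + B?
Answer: -1/2112 ≈ -0.00047348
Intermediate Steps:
z(t, B) = t + 2*B (z(t, B) = (B + t) + B = t + 2*B)
1/(z(-284, 73) + (30*(-62) - 114)) = 1/((-284 + 2*73) + (30*(-62) - 114)) = 1/((-284 + 146) + (-1860 - 114)) = 1/(-138 - 1974) = 1/(-2112) = -1/2112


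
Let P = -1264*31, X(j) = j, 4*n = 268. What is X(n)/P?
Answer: -67/39184 ≈ -0.0017099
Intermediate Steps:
n = 67 (n = (¼)*268 = 67)
P = -39184
X(n)/P = 67/(-39184) = 67*(-1/39184) = -67/39184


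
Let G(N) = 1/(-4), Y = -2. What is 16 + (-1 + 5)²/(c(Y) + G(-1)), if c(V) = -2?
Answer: 80/9 ≈ 8.8889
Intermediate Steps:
G(N) = -¼ (G(N) = 1*(-¼) = -¼)
16 + (-1 + 5)²/(c(Y) + G(-1)) = 16 + (-1 + 5)²/(-2 - ¼) = 16 + 4²/(-9/4) = 16 - 4/9*16 = 16 - 64/9 = 80/9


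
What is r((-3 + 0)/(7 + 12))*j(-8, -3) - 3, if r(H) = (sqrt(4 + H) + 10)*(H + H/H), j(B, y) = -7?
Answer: -1177/19 - 112*sqrt(1387)/361 ≈ -73.502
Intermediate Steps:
r(H) = (1 + H)*(10 + sqrt(4 + H)) (r(H) = (10 + sqrt(4 + H))*(H + 1) = (10 + sqrt(4 + H))*(1 + H) = (1 + H)*(10 + sqrt(4 + H)))
r((-3 + 0)/(7 + 12))*j(-8, -3) - 3 = (10 + sqrt(4 + (-3 + 0)/(7 + 12)) + 10*((-3 + 0)/(7 + 12)) + ((-3 + 0)/(7 + 12))*sqrt(4 + (-3 + 0)/(7 + 12)))*(-7) - 3 = (10 + sqrt(4 - 3/19) + 10*(-3/19) + (-3/19)*sqrt(4 - 3/19))*(-7) - 3 = (10 + sqrt(4 - 3*1/19) + 10*(-3*1/19) + (-3*1/19)*sqrt(4 - 3*1/19))*(-7) - 3 = (10 + sqrt(4 - 3/19) + 10*(-3/19) - 3*sqrt(4 - 3/19)/19)*(-7) - 3 = (10 + sqrt(73/19) - 30/19 - 3*sqrt(1387)/361)*(-7) - 3 = (10 + sqrt(1387)/19 - 30/19 - 3*sqrt(1387)/361)*(-7) - 3 = (160/19 + 16*sqrt(1387)/361)*(-7) - 3 = (-1120/19 - 112*sqrt(1387)/361) - 3 = -1177/19 - 112*sqrt(1387)/361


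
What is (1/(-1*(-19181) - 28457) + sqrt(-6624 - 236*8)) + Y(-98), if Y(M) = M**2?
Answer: 89086703/9276 + 8*I*sqrt(133) ≈ 9604.0 + 92.26*I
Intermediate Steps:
(1/(-1*(-19181) - 28457) + sqrt(-6624 - 236*8)) + Y(-98) = (1/(-1*(-19181) - 28457) + sqrt(-6624 - 236*8)) + (-98)**2 = (1/(19181 - 28457) + sqrt(-6624 - 1888)) + 9604 = (1/(-9276) + sqrt(-8512)) + 9604 = (-1/9276 + 8*I*sqrt(133)) + 9604 = 89086703/9276 + 8*I*sqrt(133)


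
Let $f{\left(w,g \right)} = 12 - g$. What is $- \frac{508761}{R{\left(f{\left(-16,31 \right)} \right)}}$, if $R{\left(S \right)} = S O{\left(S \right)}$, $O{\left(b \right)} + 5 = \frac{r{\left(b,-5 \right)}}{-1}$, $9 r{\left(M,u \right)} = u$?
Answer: $- \frac{4578849}{760} \approx -6024.8$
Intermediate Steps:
$r{\left(M,u \right)} = \frac{u}{9}$
$O{\left(b \right)} = - \frac{40}{9}$ ($O{\left(b \right)} = -5 + \frac{\frac{1}{9} \left(-5\right)}{-1} = -5 - - \frac{5}{9} = -5 + \frac{5}{9} = - \frac{40}{9}$)
$R{\left(S \right)} = - \frac{40 S}{9}$ ($R{\left(S \right)} = S \left(- \frac{40}{9}\right) = - \frac{40 S}{9}$)
$- \frac{508761}{R{\left(f{\left(-16,31 \right)} \right)}} = - \frac{508761}{\left(- \frac{40}{9}\right) \left(12 - 31\right)} = - \frac{508761}{\left(- \frac{40}{9}\right) \left(-19\right)} = - \frac{508761}{\frac{760}{9}} = \left(-508761\right) \frac{9}{760} = - \frac{4578849}{760}$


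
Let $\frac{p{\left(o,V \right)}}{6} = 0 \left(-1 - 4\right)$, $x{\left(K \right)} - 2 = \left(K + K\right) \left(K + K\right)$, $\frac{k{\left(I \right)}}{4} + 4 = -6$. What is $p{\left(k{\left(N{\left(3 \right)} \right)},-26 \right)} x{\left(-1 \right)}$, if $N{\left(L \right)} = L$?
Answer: $0$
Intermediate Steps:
$k{\left(I \right)} = -40$ ($k{\left(I \right)} = -16 + 4 \left(-6\right) = -16 - 24 = -40$)
$x{\left(K \right)} = 2 + 4 K^{2}$ ($x{\left(K \right)} = 2 + \left(K + K\right) \left(K + K\right) = 2 + 2 K 2 K = 2 + 4 K^{2}$)
$p{\left(o,V \right)} = 0$ ($p{\left(o,V \right)} = 6 \cdot 0 \left(-1 - 4\right) = 6 \cdot 0 \left(-5\right) = 6 \cdot 0 = 0$)
$p{\left(k{\left(N{\left(3 \right)} \right)},-26 \right)} x{\left(-1 \right)} = 0 \left(2 + 4 \left(-1\right)^{2}\right) = 0 \left(2 + 4 \cdot 1\right) = 0 \left(2 + 4\right) = 0 \cdot 6 = 0$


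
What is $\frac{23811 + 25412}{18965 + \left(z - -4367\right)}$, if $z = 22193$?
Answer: $\frac{49223}{45525} \approx 1.0812$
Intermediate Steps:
$\frac{23811 + 25412}{18965 + \left(z - -4367\right)} = \frac{23811 + 25412}{18965 + \left(22193 - -4367\right)} = \frac{49223}{18965 + \left(22193 + 4367\right)} = \frac{49223}{18965 + 26560} = \frac{49223}{45525}$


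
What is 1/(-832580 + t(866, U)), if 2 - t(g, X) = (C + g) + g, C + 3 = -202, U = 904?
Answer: -1/834105 ≈ -1.1989e-6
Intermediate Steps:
C = -205 (C = -3 - 202 = -205)
t(g, X) = 207 - 2*g (t(g, X) = 2 - ((-205 + g) + g) = 2 - (-205 + 2*g) = 2 + (205 - 2*g) = 207 - 2*g)
1/(-832580 + t(866, U)) = 1/(-832580 + (207 - 2*866)) = 1/(-832580 + (207 - 1732)) = 1/(-832580 - 1525) = 1/(-834105) = -1/834105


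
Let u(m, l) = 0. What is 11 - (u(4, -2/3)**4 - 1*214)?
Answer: 225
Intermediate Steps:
11 - (u(4, -2/3)**4 - 1*214) = 11 - (0**4 - 1*214) = 11 - (0 - 214) = 11 - 1*(-214) = 11 + 214 = 225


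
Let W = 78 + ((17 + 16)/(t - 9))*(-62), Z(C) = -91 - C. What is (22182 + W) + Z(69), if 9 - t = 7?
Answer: 156746/7 ≈ 22392.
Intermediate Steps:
t = 2 (t = 9 - 1*7 = 9 - 7 = 2)
W = 2592/7 (W = 78 + ((17 + 16)/(2 - 9))*(-62) = 78 + (33/(-7))*(-62) = 78 + (33*(-1/7))*(-62) = 78 - 33/7*(-62) = 78 + 2046/7 = 2592/7 ≈ 370.29)
(22182 + W) + Z(69) = (22182 + 2592/7) + (-91 - 1*69) = 157866/7 + (-91 - 69) = 157866/7 - 160 = 156746/7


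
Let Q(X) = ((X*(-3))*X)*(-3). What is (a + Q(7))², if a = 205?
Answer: 417316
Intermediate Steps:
Q(X) = 9*X² (Q(X) = ((-3*X)*X)*(-3) = -3*X²*(-3) = 9*X²)
(a + Q(7))² = (205 + 9*7²)² = (205 + 9*49)² = (205 + 441)² = 646² = 417316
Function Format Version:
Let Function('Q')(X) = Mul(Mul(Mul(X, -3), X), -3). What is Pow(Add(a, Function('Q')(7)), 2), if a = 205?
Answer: 417316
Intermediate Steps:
Function('Q')(X) = Mul(9, Pow(X, 2)) (Function('Q')(X) = Mul(Mul(Mul(-3, X), X), -3) = Mul(Mul(-3, Pow(X, 2)), -3) = Mul(9, Pow(X, 2)))
Pow(Add(a, Function('Q')(7)), 2) = Pow(Add(205, Mul(9, Pow(7, 2))), 2) = Pow(Add(205, Mul(9, 49)), 2) = Pow(Add(205, 441), 2) = Pow(646, 2) = 417316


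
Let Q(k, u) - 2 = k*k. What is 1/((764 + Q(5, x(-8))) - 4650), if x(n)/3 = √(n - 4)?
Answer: -1/3859 ≈ -0.00025913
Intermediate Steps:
x(n) = 3*√(-4 + n) (x(n) = 3*√(n - 4) = 3*√(-4 + n))
Q(k, u) = 2 + k² (Q(k, u) = 2 + k*k = 2 + k²)
1/((764 + Q(5, x(-8))) - 4650) = 1/((764 + (2 + 5²)) - 4650) = 1/((764 + (2 + 25)) - 4650) = 1/((764 + 27) - 4650) = 1/(791 - 4650) = 1/(-3859) = -1/3859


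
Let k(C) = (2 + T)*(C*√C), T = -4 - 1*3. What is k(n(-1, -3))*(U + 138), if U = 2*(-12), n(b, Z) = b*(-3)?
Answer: -1710*√3 ≈ -2961.8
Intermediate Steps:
n(b, Z) = -3*b
U = -24
T = -7 (T = -4 - 3 = -7)
k(C) = -5*C^(3/2) (k(C) = (2 - 7)*(C*√C) = -5*C^(3/2))
k(n(-1, -3))*(U + 138) = (-5*3*√3)*(-24 + 138) = -15*√3*114 = -1710*√3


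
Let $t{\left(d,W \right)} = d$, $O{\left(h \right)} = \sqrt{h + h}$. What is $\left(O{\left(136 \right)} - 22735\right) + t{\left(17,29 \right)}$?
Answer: $-22718 + 4 \sqrt{17} \approx -22702.0$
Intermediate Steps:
$O{\left(h \right)} = \sqrt{2} \sqrt{h}$ ($O{\left(h \right)} = \sqrt{2 h} = \sqrt{2} \sqrt{h}$)
$\left(O{\left(136 \right)} - 22735\right) + t{\left(17,29 \right)} = \left(\sqrt{2} \sqrt{136} - 22735\right) + 17 = \left(\sqrt{2} \cdot 2 \sqrt{34} - 22735\right) + 17 = \left(4 \sqrt{17} - 22735\right) + 17 = \left(-22735 + 4 \sqrt{17}\right) + 17 = -22718 + 4 \sqrt{17}$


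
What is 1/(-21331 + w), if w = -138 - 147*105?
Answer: -1/36904 ≈ -2.7097e-5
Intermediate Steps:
w = -15573 (w = -138 - 15435 = -15573)
1/(-21331 + w) = 1/(-21331 - 15573) = 1/(-36904) = -1/36904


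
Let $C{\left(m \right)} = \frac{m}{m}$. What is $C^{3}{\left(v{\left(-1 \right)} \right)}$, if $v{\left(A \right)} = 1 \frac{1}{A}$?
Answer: $1$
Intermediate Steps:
$v{\left(A \right)} = \frac{1}{A}$
$C{\left(m \right)} = 1$
$C^{3}{\left(v{\left(-1 \right)} \right)} = 1^{3} = 1$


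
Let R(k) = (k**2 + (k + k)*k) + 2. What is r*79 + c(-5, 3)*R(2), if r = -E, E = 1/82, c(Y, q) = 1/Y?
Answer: -1543/410 ≈ -3.7634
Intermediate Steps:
R(k) = 2 + 3*k**2 (R(k) = (k**2 + (2*k)*k) + 2 = (k**2 + 2*k**2) + 2 = 3*k**2 + 2 = 2 + 3*k**2)
E = 1/82 ≈ 0.012195
r = -1/82 (r = -1*1/82 = -1/82 ≈ -0.012195)
r*79 + c(-5, 3)*R(2) = -1/82*79 + (2 + 3*2**2)/(-5) = -79/82 - (2 + 3*4)/5 = -79/82 - (2 + 12)/5 = -79/82 - 1/5*14 = -79/82 - 14/5 = -1543/410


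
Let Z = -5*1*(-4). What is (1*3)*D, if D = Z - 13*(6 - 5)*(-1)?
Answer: 99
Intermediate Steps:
Z = 20 (Z = -5*(-4) = 20)
D = 33 (D = 20 - 13*(6 - 5)*(-1) = 20 - 13*(-1) = 20 + 13 = 33)
(1*3)*D = (1*3)*33 = 3*33 = 99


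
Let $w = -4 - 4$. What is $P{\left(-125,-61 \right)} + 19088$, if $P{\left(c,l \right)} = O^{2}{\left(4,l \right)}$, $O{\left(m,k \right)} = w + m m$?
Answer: $19152$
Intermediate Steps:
$w = -8$
$O{\left(m,k \right)} = -8 + m^{2}$ ($O{\left(m,k \right)} = -8 + m m = -8 + m^{2}$)
$P{\left(c,l \right)} = 64$ ($P{\left(c,l \right)} = \left(-8 + 4^{2}\right)^{2} = \left(-8 + 16\right)^{2} = 8^{2} = 64$)
$P{\left(-125,-61 \right)} + 19088 = 64 + 19088 = 19152$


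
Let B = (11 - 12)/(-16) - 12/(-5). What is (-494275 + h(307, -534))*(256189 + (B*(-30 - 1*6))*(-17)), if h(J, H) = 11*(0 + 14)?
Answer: -2546660598441/20 ≈ -1.2733e+11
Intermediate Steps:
h(J, H) = 154 (h(J, H) = 11*14 = 154)
B = 197/80 (B = -1*(-1/16) - 12*(-⅕) = 1/16 + 12/5 = 197/80 ≈ 2.4625)
(-494275 + h(307, -534))*(256189 + (B*(-30 - 1*6))*(-17)) = (-494275 + 154)*(256189 + (197*(-30 - 1*6)/80)*(-17)) = -494121*(256189 + (197*(-30 - 6)/80)*(-17)) = -494121*(256189 + ((197/80)*(-36))*(-17)) = -494121*(256189 - 1773/20*(-17)) = -494121*(256189 + 30141/20) = -494121*5153921/20 = -2546660598441/20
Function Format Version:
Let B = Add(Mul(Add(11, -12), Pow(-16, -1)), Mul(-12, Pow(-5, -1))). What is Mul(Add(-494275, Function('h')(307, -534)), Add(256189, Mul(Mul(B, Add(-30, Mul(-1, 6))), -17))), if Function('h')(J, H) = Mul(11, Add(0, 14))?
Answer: Rational(-2546660598441, 20) ≈ -1.2733e+11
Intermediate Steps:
Function('h')(J, H) = 154 (Function('h')(J, H) = Mul(11, 14) = 154)
B = Rational(197, 80) (B = Add(Mul(-1, Rational(-1, 16)), Mul(-12, Rational(-1, 5))) = Add(Rational(1, 16), Rational(12, 5)) = Rational(197, 80) ≈ 2.4625)
Mul(Add(-494275, Function('h')(307, -534)), Add(256189, Mul(Mul(B, Add(-30, Mul(-1, 6))), -17))) = Mul(Add(-494275, 154), Add(256189, Mul(Mul(Rational(197, 80), Add(-30, Mul(-1, 6))), -17))) = Mul(-494121, Add(256189, Mul(Mul(Rational(197, 80), Add(-30, -6)), -17))) = Mul(-494121, Add(256189, Mul(Mul(Rational(197, 80), -36), -17))) = Mul(-494121, Add(256189, Mul(Rational(-1773, 20), -17))) = Mul(-494121, Add(256189, Rational(30141, 20))) = Mul(-494121, Rational(5153921, 20)) = Rational(-2546660598441, 20)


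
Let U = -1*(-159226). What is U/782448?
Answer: 79613/391224 ≈ 0.20350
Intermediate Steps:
U = 159226
U/782448 = 159226/782448 = 159226*(1/782448) = 79613/391224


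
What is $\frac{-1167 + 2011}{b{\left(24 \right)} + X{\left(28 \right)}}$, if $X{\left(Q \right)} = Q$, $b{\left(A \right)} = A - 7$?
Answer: $\frac{844}{45} \approx 18.756$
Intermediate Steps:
$b{\left(A \right)} = -7 + A$
$\frac{-1167 + 2011}{b{\left(24 \right)} + X{\left(28 \right)}} = \frac{-1167 + 2011}{\left(-7 + 24\right) + 28} = \frac{844}{17 + 28} = \frac{844}{45}$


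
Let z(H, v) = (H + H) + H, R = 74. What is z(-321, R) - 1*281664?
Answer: -282627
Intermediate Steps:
z(H, v) = 3*H (z(H, v) = 2*H + H = 3*H)
z(-321, R) - 1*281664 = 3*(-321) - 1*281664 = -963 - 281664 = -282627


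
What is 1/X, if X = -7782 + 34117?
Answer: 1/26335 ≈ 3.7972e-5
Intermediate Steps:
X = 26335
1/X = 1/26335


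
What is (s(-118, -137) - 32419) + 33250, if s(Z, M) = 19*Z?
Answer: -1411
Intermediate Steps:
(s(-118, -137) - 32419) + 33250 = (19*(-118) - 32419) + 33250 = (-2242 - 32419) + 33250 = -34661 + 33250 = -1411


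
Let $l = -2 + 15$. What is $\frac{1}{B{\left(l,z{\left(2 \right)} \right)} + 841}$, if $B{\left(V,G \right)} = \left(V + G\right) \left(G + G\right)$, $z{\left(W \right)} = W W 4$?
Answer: $\frac{1}{1769} \approx 0.00056529$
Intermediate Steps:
$z{\left(W \right)} = 4 W^{2}$ ($z{\left(W \right)} = W^{2} \cdot 4 = 4 W^{2}$)
$l = 13$
$B{\left(V,G \right)} = 2 G \left(G + V\right)$ ($B{\left(V,G \right)} = \left(G + V\right) 2 G = 2 G \left(G + V\right)$)
$\frac{1}{B{\left(l,z{\left(2 \right)} \right)} + 841} = \frac{1}{2 \cdot 4 \cdot 2^{2} \left(4 \cdot 2^{2} + 13\right) + 841} = \frac{1}{2 \cdot 4 \cdot 4 \left(4 \cdot 4 + 13\right) + 841} = \frac{1}{2 \cdot 16 \left(16 + 13\right) + 841} = \frac{1}{2 \cdot 16 \cdot 29 + 841} = \frac{1}{928 + 841} = \frac{1}{1769}$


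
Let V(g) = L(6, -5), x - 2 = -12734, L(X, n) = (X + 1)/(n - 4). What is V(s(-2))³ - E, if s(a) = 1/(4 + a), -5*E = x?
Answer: -9283343/3645 ≈ -2546.9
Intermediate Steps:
L(X, n) = (1 + X)/(-4 + n)
x = -12732 (x = 2 - 12734 = -12732)
E = 12732/5 (E = -⅕*(-12732) = 12732/5 ≈ 2546.4)
V(g) = -7/9 (V(g) = (1 + 6)/(-4 - 5) = 7/(-9) = -⅑*7 = -7/9)
V(s(-2))³ - E = (-7/9)³ - 1*12732/5 = -343/729 - 12732/5 = -9283343/3645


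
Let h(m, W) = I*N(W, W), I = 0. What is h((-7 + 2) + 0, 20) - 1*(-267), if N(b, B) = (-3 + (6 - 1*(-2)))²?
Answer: 267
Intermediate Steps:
N(b, B) = 25 (N(b, B) = (-3 + (6 + 2))² = (-3 + 8)² = 5² = 25)
h(m, W) = 0 (h(m, W) = 0*25 = 0)
h((-7 + 2) + 0, 20) - 1*(-267) = 0 - 1*(-267) = 0 + 267 = 267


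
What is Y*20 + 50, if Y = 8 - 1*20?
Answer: -190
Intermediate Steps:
Y = -12 (Y = 8 - 20 = -12)
Y*20 + 50 = -12*20 + 50 = -240 + 50 = -190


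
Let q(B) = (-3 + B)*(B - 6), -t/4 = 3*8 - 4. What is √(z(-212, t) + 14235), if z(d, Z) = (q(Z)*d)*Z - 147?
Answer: 2*√30268642 ≈ 11003.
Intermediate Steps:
t = -80 (t = -4*(3*8 - 4) = -4*(24 - 4) = -4*20 = -80)
q(B) = (-6 + B)*(-3 + B) (q(B) = (-3 + B)*(-6 + B) = (-6 + B)*(-3 + B))
z(d, Z) = -147 + Z*d*(18 + Z² - 9*Z) (z(d, Z) = ((18 + Z² - 9*Z)*d)*Z - 147 = (d*(18 + Z² - 9*Z))*Z - 147 = Z*d*(18 + Z² - 9*Z) - 147 = -147 + Z*d*(18 + Z² - 9*Z))
√(z(-212, t) + 14235) = √((-147 - 80*(-212)*(18 + (-80)² - 9*(-80))) + 14235) = √((-147 - 80*(-212)*(18 + 6400 + 720)) + 14235) = √((-147 - 80*(-212)*7138) + 14235) = √((-147 + 121060480) + 14235) = √(121060333 + 14235) = √121074568 = 2*√30268642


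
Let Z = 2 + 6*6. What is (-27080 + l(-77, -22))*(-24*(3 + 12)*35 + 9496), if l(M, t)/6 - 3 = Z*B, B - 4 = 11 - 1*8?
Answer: 79046464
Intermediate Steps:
Z = 38 (Z = 2 + 36 = 38)
B = 7 (B = 4 + (11 - 1*8) = 4 + (11 - 8) = 4 + 3 = 7)
l(M, t) = 1614 (l(M, t) = 18 + 6*(38*7) = 18 + 6*266 = 18 + 1596 = 1614)
(-27080 + l(-77, -22))*(-24*(3 + 12)*35 + 9496) = (-27080 + 1614)*(-24*(3 + 12)*35 + 9496) = -25466*(-24*15*35 + 9496) = -25466*(-360*35 + 9496) = -25466*(-12600 + 9496) = -25466*(-3104) = 79046464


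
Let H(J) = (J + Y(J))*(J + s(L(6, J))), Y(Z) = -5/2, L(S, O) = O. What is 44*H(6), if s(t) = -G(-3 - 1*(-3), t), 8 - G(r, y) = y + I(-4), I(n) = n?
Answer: 0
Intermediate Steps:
G(r, y) = 12 - y (G(r, y) = 8 - (y - 4) = 8 - (-4 + y) = 8 + (4 - y) = 12 - y)
s(t) = -12 + t (s(t) = -(12 - t) = -12 + t)
Y(Z) = -5/2 (Y(Z) = -5*½ = -5/2)
H(J) = (-12 + 2*J)*(-5/2 + J) (H(J) = (J - 5/2)*(J + (-12 + J)) = (-5/2 + J)*(-12 + 2*J) = (-12 + 2*J)*(-5/2 + J))
44*H(6) = 44*(30 - 17*6 + 2*6²) = 44*(30 - 102 + 2*36) = 44*(30 - 102 + 72) = 44*0 = 0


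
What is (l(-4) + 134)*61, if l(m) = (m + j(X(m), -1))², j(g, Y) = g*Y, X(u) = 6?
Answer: 14274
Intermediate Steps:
j(g, Y) = Y*g
l(m) = (-6 + m)² (l(m) = (m - 1*6)² = (m - 6)² = (-6 + m)²)
(l(-4) + 134)*61 = ((-6 - 4)² + 134)*61 = ((-10)² + 134)*61 = (100 + 134)*61 = 234*61 = 14274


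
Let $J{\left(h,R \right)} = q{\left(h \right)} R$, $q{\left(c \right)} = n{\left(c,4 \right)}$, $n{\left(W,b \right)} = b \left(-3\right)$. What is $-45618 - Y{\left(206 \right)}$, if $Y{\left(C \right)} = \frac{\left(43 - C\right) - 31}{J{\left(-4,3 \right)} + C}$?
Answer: $- \frac{3877433}{85} \approx -45617.0$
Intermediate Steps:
$n{\left(W,b \right)} = - 3 b$
$q{\left(c \right)} = -12$ ($q{\left(c \right)} = \left(-3\right) 4 = -12$)
$J{\left(h,R \right)} = - 12 R$
$Y{\left(C \right)} = \frac{12 - C}{-36 + C}$ ($Y{\left(C \right)} = \frac{\left(43 - C\right) - 31}{\left(-12\right) 3 + C} = \frac{12 - C}{-36 + C}$)
$-45618 - Y{\left(206 \right)} = -45618 - \frac{12 - 206}{-36 + 206} = -45618 - \frac{12 - 206}{170} = -45618 - \frac{1}{170} \left(-194\right) = -45618 - - \frac{97}{85} = -45618 + \frac{97}{85} = - \frac{3877433}{85}$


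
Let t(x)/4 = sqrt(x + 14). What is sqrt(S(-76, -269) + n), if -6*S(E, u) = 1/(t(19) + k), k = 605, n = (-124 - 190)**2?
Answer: sqrt(2147420874 + 14197824*sqrt(33))/(6*sqrt(605 + 4*sqrt(33))) ≈ 314.00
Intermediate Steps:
n = 98596 (n = (-314)**2 = 98596)
t(x) = 4*sqrt(14 + x) (t(x) = 4*sqrt(x + 14) = 4*sqrt(14 + x))
S(E, u) = -1/(6*(605 + 4*sqrt(33))) (S(E, u) = -1/(6*(4*sqrt(14 + 19) + 605)) = -1/(6*(4*sqrt(33) + 605)) = -1/(6*(605 + 4*sqrt(33))))
sqrt(S(-76, -269) + n) = sqrt((-55/199362 + 2*sqrt(33)/1096491) + 98596) = sqrt(19656295697/199362 + 2*sqrt(33)/1096491)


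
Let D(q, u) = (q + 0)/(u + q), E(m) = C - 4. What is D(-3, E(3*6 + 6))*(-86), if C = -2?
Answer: -86/3 ≈ -28.667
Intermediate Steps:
E(m) = -6 (E(m) = -2 - 4 = -6)
D(q, u) = q/(q + u)
D(-3, E(3*6 + 6))*(-86) = -3/(-3 - 6)*(-86) = -3/(-9)*(-86) = -3*(-⅑)*(-86) = (⅓)*(-86) = -86/3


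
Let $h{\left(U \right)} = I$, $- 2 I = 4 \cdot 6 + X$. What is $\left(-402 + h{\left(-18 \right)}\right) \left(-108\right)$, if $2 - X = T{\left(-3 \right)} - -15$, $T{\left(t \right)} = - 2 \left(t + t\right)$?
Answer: $43362$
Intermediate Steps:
$T{\left(t \right)} = - 4 t$ ($T{\left(t \right)} = - 2 \cdot 2 t = - 4 t$)
$X = -25$ ($X = 2 - \left(\left(-4\right) \left(-3\right) - -15\right) = 2 - \left(12 + 15\right) = 2 - 27 = -25$)
$I = \frac{1}{2}$ ($I = - \frac{4 \cdot 6 - 25}{2} = - \frac{24 - 25}{2} = \left(- \frac{1}{2}\right) \left(-1\right) = \frac{1}{2} \approx 0.5$)
$h{\left(U \right)} = \frac{1}{2}$
$\left(-402 + h{\left(-18 \right)}\right) \left(-108\right) = \left(-402 + \frac{1}{2}\right) \left(-108\right) = \left(- \frac{803}{2}\right) \left(-108\right) = 43362$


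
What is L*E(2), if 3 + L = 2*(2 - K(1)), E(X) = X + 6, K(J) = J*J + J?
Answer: -24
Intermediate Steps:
K(J) = J + J² (K(J) = J² + J = J + J²)
E(X) = 6 + X
L = -3 (L = -3 + 2*(2 - (1 + 1)) = -3 + 2*(2 - 2) = -3 + 2*0 = -3 + 0 = -3)
L*E(2) = -3*(6 + 2) = -3*8 = -24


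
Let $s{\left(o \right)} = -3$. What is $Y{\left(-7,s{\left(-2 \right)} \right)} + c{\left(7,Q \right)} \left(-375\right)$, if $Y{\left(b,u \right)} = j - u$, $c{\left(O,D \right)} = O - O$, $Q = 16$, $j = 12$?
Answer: $15$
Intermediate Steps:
$c{\left(O,D \right)} = 0$
$Y{\left(b,u \right)} = 12 - u$
$Y{\left(-7,s{\left(-2 \right)} \right)} + c{\left(7,Q \right)} \left(-375\right) = \left(12 - -3\right) + 0 \left(-375\right) = \left(12 + 3\right) + 0 = 15 + 0 = 15$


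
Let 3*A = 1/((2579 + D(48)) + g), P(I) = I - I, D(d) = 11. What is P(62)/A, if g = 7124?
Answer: 0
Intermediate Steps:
P(I) = 0
A = 1/29142 (A = 1/(3*((2579 + 11) + 7124)) = 1/(3*(2590 + 7124)) = (⅓)/9714 = (⅓)*(1/9714) = 1/29142 ≈ 3.4315e-5)
P(62)/A = 0/(1/29142) = 0*29142 = 0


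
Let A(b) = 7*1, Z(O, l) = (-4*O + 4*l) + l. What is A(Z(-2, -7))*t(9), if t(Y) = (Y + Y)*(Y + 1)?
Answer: 1260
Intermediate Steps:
Z(O, l) = -4*O + 5*l
A(b) = 7
t(Y) = 2*Y*(1 + Y) (t(Y) = (2*Y)*(1 + Y) = 2*Y*(1 + Y))
A(Z(-2, -7))*t(9) = 7*(2*9*(1 + 9)) = 7*(2*9*10) = 7*180 = 1260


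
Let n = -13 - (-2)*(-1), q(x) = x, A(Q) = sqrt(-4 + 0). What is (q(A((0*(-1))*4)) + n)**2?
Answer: 221 - 60*I ≈ 221.0 - 60.0*I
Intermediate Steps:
A(Q) = 2*I (A(Q) = sqrt(-4) = 2*I)
n = -15 (n = -13 - 1*2 = -13 - 2 = -15)
(q(A((0*(-1))*4)) + n)**2 = (2*I - 15)**2 = (-15 + 2*I)**2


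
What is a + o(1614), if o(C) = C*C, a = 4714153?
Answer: 7319149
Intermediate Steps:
o(C) = C²
a + o(1614) = 4714153 + 1614² = 4714153 + 2604996 = 7319149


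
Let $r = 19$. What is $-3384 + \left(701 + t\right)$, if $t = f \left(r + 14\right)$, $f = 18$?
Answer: $-2089$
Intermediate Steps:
$t = 594$ ($t = 18 \left(19 + 14\right) = 18 \cdot 33 = 594$)
$-3384 + \left(701 + t\right) = -3384 + \left(701 + 594\right) = -3384 + 1295 = -2089$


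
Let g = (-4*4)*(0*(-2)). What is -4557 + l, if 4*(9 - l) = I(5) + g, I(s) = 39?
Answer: -18231/4 ≈ -4557.8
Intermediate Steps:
g = 0 (g = -16*0 = 0)
l = -3/4 (l = 9 - (39 + 0)/4 = 9 - 1/4*39 = 9 - 39/4 = -3/4 ≈ -0.75000)
-4557 + l = -4557 - 3/4 = -18231/4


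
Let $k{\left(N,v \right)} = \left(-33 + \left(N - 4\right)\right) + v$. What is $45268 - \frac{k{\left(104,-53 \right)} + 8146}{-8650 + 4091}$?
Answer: $\frac{206384972}{4559} \approx 45270.0$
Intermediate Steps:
$k{\left(N,v \right)} = -37 + N + v$ ($k{\left(N,v \right)} = \left(-33 + \left(N - 4\right)\right) + v = \left(-33 + \left(-4 + N\right)\right) + v = \left(-37 + N\right) + v = -37 + N + v$)
$45268 - \frac{k{\left(104,-53 \right)} + 8146}{-8650 + 4091} = 45268 - \frac{\left(-37 + 104 - 53\right) + 8146}{-8650 + 4091} = 45268 - \frac{14 + 8146}{-4559} = 45268 - 8160 \left(- \frac{1}{4559}\right) = 45268 - - \frac{8160}{4559} = 45268 + \frac{8160}{4559} = \frac{206384972}{4559}$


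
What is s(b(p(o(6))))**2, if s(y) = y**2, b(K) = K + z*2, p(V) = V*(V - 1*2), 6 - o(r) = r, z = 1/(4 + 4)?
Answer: 1/256 ≈ 0.0039063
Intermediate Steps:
z = 1/8 ≈ 0.12500
o(r) = 6 - r
p(V) = V*(-2 + V) (p(V) = V*(V - 2) = V*(-2 + V))
b(K) = 1/4 + K (b(K) = K + (1/8)*2 = K + 1/4 = 1/4 + K)
s(b(p(o(6))))**2 = ((1/4 + (6 - 1*6)*(-2 + (6 - 1*6)))**2)**2 = ((1/4 + (6 - 6)*(-2 + (6 - 6)))**2)**2 = ((1/4 + 0*(-2 + 0))**2)**2 = ((1/4 + 0*(-2))**2)**2 = ((1/4 + 0)**2)**2 = ((1/4)**2)**2 = (1/16)**2 = 1/256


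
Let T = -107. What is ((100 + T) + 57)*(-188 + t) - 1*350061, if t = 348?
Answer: -342061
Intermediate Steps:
((100 + T) + 57)*(-188 + t) - 1*350061 = ((100 - 107) + 57)*(-188 + 348) - 1*350061 = (-7 + 57)*160 - 350061 = 50*160 - 350061 = 8000 - 350061 = -342061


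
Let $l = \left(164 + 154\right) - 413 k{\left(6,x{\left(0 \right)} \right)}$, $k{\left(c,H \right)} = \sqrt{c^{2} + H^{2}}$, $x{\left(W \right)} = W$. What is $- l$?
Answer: $2160$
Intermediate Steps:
$k{\left(c,H \right)} = \sqrt{H^{2} + c^{2}}$
$l = -2160$ ($l = \left(164 + 154\right) - 413 \sqrt{0^{2} + 6^{2}} = 318 - 413 \sqrt{0 + 36} = 318 - 413 \sqrt{36} = 318 - 2478 = -2160$)
$- l = \left(-1\right) \left(-2160\right) = 2160$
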